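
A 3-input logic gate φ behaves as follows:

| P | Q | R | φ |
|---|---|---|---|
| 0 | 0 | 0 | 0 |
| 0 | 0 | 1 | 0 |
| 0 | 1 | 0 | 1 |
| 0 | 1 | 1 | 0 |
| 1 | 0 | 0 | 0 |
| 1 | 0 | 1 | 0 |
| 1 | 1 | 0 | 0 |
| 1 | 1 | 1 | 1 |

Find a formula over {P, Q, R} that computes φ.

The 1-rows are (0,1,0), (1,1,1). Each contributes one minterm — ¬P·Q·¬R; P·Q·R — and their disjunction is a sum-of-products form of φ.

φ(P, Q, R) = ((not P and Q) and not R) or ((P and Q) and R)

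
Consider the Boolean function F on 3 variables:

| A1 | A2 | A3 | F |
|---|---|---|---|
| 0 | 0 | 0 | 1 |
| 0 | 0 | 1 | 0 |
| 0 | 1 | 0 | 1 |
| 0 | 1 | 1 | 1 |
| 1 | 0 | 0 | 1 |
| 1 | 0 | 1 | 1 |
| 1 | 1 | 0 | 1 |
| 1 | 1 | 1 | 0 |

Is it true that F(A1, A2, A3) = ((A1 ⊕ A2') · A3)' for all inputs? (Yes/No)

Yes

Test each input against both F and the formula:
  A1=0, A2=0, A3=0: formula gives 1, F = 1 ✓
  A1=0, A2=0, A3=1: formula gives 0, F = 0 ✓
  A1=0, A2=1, A3=0: formula gives 1, F = 1 ✓
  A1=0, A2=1, A3=1: formula gives 1, F = 1 ✓
  A1=1, A2=0, A3=0: formula gives 1, F = 1 ✓
  …and likewise for the remaining 3 rows.
No disagreement on any input; they are logically equivalent.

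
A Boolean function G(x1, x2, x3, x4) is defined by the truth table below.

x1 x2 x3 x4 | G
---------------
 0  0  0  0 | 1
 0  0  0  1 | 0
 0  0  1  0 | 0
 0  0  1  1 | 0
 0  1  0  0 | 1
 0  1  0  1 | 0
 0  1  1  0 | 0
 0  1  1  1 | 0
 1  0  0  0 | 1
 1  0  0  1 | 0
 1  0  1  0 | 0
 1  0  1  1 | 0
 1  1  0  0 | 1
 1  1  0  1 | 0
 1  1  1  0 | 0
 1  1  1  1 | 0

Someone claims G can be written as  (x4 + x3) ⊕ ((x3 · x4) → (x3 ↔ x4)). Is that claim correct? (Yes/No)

Yes

Evaluate (x4 + x3) ⊕ ((x3 · x4) → (x3 ↔ x4)) on each row and compare to G:
  x1=0, x2=0, x3=0, x4=0: formula gives 1, G = 1 ✓
  x1=0, x2=0, x3=0, x4=1: formula gives 0, G = 0 ✓
  x1=0, x2=0, x3=1, x4=0: formula gives 0, G = 0 ✓
  x1=0, x2=0, x3=1, x4=1: formula gives 0, G = 0 ✓
  …and likewise for the remaining 12 rows.
All 16 rows match — the expression computes G exactly.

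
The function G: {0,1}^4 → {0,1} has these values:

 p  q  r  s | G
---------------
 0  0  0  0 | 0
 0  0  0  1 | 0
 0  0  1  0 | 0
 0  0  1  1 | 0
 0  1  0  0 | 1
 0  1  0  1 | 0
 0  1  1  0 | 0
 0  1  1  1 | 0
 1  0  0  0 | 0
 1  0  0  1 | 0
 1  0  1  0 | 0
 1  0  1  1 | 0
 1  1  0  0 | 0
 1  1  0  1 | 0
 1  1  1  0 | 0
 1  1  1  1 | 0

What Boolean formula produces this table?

G is 1 on exactly one input, (0,1,0,0), whose minterm is ¬p·q·¬r·¬s. So G is just that conjunction.

G(p, q, r, s) = ((not p and q) and not r) and not s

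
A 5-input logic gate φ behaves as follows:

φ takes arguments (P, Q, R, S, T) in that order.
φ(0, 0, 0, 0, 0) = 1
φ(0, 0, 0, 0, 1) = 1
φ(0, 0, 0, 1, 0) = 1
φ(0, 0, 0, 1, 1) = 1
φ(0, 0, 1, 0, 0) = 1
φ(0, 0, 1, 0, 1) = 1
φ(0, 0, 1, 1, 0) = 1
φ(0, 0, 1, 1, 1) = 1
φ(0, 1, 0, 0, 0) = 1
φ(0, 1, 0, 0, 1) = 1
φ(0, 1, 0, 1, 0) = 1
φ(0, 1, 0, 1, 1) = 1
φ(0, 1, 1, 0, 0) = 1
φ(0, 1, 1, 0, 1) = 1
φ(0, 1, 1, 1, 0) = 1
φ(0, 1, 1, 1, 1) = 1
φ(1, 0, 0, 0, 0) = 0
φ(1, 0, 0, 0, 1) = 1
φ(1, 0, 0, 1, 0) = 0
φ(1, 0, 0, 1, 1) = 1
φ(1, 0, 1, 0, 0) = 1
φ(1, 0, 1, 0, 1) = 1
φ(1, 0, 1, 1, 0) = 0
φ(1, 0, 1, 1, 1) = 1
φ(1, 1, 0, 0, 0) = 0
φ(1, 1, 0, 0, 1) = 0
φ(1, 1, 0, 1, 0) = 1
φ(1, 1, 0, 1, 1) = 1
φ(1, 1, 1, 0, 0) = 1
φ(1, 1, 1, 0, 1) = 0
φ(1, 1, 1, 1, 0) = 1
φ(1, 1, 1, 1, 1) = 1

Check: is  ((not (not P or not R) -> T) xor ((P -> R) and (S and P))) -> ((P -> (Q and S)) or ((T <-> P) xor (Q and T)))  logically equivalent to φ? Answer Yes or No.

Check the formula against φ row by row:
  P=0, Q=0, R=0, S=0, T=0: formula gives 1, φ = 1 ✓
  P=0, Q=0, R=0, S=0, T=1: formula gives 1, φ = 1 ✓
  P=0, Q=0, R=0, S=1, T=0: formula gives 1, φ = 1 ✓
  P=0, Q=0, R=0, S=1, T=1: formula gives 1, φ = 1 ✓
  …and likewise for the remaining 28 rows.
Every row agrees, so the formula is equivalent.

Yes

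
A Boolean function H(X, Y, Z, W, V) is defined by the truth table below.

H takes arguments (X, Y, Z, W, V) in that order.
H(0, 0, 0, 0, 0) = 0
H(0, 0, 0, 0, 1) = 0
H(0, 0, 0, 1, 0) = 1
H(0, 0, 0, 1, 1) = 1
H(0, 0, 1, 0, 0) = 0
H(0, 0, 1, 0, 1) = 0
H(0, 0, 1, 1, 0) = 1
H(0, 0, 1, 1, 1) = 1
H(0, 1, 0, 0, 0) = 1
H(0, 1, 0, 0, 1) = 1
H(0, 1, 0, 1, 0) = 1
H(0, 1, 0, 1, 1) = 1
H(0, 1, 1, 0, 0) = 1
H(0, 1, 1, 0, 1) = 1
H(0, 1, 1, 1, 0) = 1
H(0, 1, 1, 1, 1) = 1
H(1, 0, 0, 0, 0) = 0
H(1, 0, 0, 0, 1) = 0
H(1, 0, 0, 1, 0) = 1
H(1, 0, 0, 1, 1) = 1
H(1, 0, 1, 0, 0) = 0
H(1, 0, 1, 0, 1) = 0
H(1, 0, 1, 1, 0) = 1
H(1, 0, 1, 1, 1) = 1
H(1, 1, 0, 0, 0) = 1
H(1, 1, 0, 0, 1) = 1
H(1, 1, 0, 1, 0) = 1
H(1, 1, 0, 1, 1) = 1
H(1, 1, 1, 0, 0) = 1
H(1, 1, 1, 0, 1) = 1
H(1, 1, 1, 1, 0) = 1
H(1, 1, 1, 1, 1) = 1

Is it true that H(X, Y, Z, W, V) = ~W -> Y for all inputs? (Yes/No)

Yes

Check the formula against H row by row:
  X=0, Y=0, Z=0, W=0, V=0: formula gives 0, H = 0 ✓
  X=0, Y=0, Z=0, W=0, V=1: formula gives 0, H = 0 ✓
  X=0, Y=0, Z=0, W=1, V=0: formula gives 1, H = 1 ✓
  X=0, Y=0, Z=0, W=1, V=1: formula gives 1, H = 1 ✓
  …and likewise for the remaining 28 rows.
All 32 rows match — the expression computes H exactly.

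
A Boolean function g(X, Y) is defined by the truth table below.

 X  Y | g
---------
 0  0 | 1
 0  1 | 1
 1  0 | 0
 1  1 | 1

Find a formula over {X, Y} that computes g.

g(X, Y) = X -> Y

This is X → Y (false only at 1,0).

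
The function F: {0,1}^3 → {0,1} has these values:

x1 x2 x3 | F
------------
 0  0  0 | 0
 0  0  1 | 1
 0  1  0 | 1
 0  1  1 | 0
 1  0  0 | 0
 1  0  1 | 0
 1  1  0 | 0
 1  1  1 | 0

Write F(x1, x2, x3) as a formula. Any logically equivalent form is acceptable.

Collect the rows where F=1 — (0,0,1), (0,1,0) — and write one minterm per row: ¬x1·¬x2·x3, ¬x1·x2·¬x3. Their union (logical OR) reproduces the table exactly.

F(x1, x2, x3) = ((~x1 & ~x2) & x3) | ((~x1 & x2) & ~x3)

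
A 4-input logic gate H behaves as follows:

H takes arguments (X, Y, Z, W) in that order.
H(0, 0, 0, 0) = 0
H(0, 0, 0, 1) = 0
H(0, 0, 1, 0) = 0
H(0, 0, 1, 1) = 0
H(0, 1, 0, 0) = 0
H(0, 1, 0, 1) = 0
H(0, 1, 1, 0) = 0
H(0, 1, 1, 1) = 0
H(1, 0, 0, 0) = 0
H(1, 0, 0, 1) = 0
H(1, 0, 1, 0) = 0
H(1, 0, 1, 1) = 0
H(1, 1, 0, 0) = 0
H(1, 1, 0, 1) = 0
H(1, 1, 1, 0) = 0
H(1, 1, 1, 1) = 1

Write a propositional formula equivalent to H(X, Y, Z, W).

H(X, Y, Z, W) = ((X & Y) & Z) & W

The output is 1 only when every input is 1 — the AND of all inputs.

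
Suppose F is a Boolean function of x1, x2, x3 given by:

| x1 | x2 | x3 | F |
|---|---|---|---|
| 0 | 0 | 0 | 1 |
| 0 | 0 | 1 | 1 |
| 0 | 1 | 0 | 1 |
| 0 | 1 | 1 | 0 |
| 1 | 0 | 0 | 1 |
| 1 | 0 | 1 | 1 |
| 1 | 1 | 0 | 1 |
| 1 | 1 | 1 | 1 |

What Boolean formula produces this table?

F(x1, x2, x3) = ¬((¬x1 ∧ x2) ∧ x3)

F is 0 on exactly one input, (0,1,1), whose minterm is ¬x1·x2·x3. So F is the negation of that single conjunction.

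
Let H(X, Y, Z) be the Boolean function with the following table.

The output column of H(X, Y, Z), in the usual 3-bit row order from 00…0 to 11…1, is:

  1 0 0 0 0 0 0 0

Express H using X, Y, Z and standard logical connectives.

The output is 1 only when every input is 0 — NOR of all inputs.

H(X, Y, Z) = NOT ((X OR Y) OR Z)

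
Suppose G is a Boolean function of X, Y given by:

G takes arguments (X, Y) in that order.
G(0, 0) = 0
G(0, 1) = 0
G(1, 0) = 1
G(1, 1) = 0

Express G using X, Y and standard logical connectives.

1 only at (1,0): X AND NOT Y.

G(X, Y) = X · Y'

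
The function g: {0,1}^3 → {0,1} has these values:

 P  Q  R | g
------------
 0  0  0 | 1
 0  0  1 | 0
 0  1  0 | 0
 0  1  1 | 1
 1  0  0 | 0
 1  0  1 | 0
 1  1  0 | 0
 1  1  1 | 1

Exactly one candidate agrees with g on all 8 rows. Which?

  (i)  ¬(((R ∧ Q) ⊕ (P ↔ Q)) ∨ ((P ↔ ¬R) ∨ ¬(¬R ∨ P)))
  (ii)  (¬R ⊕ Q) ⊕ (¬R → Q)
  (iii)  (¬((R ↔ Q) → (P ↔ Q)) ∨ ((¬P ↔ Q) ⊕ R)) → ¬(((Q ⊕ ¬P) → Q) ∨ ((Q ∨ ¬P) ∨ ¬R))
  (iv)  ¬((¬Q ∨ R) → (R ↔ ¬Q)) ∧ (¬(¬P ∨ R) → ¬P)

(i) disagrees with g on (0,0,0) (formula → 0, table → 1); rule it out.
(ii) disagrees with g on (0,0,1) (formula → 1, table → 0); rule it out.
(iii) disagrees with g on (0,1,1) (formula → 0, table → 1); rule it out.
That leaves (iv). Evaluating it on every row reproduces the table of g exactly.

iv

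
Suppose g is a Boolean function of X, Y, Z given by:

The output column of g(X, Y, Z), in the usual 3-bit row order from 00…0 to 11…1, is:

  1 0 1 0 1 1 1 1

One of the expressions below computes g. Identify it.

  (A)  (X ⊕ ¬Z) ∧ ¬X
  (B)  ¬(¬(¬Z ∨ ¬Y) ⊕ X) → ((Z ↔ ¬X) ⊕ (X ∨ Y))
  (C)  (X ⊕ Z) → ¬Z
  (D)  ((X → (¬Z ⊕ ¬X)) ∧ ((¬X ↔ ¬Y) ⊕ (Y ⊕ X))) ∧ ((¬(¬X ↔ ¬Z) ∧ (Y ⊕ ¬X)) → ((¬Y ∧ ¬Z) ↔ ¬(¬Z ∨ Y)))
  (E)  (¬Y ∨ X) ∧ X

C

(A) disagrees with g on (1,0,0) (formula → 0, table → 1); rule it out.
(B) disagrees with g on (0,0,0) (formula → 0, table → 1); rule it out.
(D) disagrees with g on (0,1,1) (formula → 1, table → 0); rule it out.
(E) disagrees with g on (0,0,0) (formula → 0, table → 1); rule it out.
(C) is the remaining candidate, and it agrees with g on all 8 inputs.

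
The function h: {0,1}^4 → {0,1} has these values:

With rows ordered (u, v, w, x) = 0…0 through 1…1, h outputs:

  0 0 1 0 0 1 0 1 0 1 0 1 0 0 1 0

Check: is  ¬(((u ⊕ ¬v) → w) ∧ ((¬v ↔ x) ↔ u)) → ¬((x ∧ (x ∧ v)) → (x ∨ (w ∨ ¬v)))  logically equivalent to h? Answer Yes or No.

Yes

Check the formula against h row by row:
  u=0, v=0, w=0, x=0: formula gives 0, h = 0 ✓
  u=0, v=0, w=0, x=1: formula gives 0, h = 0 ✓
  u=0, v=0, w=1, x=0: formula gives 1, h = 1 ✓
  u=0, v=0, w=1, x=1: formula gives 0, h = 0 ✓
  … (the remaining 12 rows also agree.)
No disagreement on any input; they are logically equivalent.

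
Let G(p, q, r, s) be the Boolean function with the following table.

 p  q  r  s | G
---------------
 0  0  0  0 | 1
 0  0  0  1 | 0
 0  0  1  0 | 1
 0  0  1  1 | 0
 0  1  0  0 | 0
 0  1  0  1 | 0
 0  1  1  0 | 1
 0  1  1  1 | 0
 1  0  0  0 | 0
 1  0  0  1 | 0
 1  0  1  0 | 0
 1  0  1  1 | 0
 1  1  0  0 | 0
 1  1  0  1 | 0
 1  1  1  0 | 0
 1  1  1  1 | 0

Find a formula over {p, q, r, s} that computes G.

The 1-rows are (0,0,0,0), (0,0,1,0), (0,1,1,0). Each contributes one minterm — ¬p·¬q·¬r·¬s; ¬p·¬q·r·¬s; ¬p·q·r·¬s — and their disjunction is a sum-of-products form of G.

G(p, q, r, s) = ((((p' · q') · r') · s') + (((p' · q') · r) · s')) + (((p' · q) · r) · s')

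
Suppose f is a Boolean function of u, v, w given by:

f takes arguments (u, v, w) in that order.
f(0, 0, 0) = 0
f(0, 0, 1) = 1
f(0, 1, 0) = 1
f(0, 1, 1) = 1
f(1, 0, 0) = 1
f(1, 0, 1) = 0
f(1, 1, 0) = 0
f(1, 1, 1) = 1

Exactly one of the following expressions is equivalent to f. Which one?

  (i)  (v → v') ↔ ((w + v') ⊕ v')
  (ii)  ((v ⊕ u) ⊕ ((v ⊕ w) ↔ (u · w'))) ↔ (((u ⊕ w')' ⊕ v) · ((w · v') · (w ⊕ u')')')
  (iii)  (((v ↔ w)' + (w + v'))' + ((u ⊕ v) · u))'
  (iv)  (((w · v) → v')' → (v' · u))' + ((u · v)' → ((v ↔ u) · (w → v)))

(i) disagrees with f on (0,0,1) (formula → 0, table → 1); rule it out.
(iii) disagrees with f on (0,0,0) (formula → 1, table → 0); rule it out.
(iv) disagrees with f on (0,0,0) (formula → 1, table → 0); rule it out.
That leaves (ii). Evaluating it on every row reproduces the table of f exactly.

ii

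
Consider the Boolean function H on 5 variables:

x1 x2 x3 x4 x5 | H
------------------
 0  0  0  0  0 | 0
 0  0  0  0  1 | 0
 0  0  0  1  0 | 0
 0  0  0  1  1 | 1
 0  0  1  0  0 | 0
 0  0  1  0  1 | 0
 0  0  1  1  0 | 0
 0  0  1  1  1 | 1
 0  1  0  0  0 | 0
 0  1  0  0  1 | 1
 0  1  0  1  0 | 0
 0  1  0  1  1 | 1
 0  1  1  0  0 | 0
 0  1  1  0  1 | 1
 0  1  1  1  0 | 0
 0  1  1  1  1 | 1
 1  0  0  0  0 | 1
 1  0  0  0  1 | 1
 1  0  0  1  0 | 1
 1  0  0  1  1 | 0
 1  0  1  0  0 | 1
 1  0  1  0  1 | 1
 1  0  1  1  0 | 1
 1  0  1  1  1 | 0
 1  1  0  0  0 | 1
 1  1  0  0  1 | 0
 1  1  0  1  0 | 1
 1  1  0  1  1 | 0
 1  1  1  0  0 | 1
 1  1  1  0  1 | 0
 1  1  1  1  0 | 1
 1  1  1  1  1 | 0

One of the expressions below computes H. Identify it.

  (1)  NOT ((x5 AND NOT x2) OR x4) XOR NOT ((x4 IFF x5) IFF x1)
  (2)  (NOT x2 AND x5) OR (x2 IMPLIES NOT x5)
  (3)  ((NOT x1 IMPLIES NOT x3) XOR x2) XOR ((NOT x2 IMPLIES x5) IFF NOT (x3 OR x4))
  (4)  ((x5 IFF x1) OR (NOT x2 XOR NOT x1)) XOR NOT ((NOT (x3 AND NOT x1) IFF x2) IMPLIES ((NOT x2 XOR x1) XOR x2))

1

(2): at (0,0,0,0,0) it gives 1, but H = 0 — eliminated.
(3): at (0,0,0,0,0) it gives 1, but H = 0 — eliminated.
(4): at (0,0,0,0,0) it gives 1, but H = 0 — eliminated.
(1) is the remaining candidate, and it agrees with H on all 32 inputs.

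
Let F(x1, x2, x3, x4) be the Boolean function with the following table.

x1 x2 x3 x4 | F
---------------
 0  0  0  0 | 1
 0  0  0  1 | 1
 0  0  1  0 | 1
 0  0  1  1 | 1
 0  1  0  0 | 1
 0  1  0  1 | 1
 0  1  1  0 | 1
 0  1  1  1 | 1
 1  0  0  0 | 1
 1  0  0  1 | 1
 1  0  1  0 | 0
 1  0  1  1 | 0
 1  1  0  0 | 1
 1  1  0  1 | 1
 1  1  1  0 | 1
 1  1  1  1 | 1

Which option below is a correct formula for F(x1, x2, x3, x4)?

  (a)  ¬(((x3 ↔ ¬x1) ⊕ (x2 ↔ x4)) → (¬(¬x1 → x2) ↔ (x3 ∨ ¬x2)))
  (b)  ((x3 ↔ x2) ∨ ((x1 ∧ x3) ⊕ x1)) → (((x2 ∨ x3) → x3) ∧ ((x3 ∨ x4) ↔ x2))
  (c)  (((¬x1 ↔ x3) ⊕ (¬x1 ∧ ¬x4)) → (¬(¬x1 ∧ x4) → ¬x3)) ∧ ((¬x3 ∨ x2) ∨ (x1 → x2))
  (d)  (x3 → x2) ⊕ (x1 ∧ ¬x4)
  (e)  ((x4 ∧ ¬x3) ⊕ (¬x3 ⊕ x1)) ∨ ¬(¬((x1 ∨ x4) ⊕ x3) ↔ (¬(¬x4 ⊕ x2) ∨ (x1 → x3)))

(a) fails at (0,0,0,0): the formula yields 0, F is 1.
(b) fails at (0,0,0,1): the formula yields 0, F is 1.
(d) fails at (0,0,1,0): the formula yields 0, F is 1.
(e) fails at (0,0,1,1): the formula yields 0, F is 1.
That leaves (c). Evaluating it on every row reproduces the table of F exactly.

c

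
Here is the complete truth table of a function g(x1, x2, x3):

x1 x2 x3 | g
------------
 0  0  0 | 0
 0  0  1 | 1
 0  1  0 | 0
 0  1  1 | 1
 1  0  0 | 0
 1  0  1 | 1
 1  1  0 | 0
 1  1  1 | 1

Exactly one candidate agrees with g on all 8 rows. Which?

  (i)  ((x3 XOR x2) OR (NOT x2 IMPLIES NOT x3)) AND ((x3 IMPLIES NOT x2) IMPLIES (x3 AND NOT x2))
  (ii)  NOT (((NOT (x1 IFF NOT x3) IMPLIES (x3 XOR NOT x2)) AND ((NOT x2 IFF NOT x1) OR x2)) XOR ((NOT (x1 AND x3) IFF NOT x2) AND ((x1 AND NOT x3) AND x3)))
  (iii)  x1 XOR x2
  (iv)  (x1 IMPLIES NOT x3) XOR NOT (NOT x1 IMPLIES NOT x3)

(ii) disagrees with g on (0,0,1) (formula → 0, table → 1); rule it out.
(iii) disagrees with g on (0,0,1) (formula → 0, table → 1); rule it out.
(iv) disagrees with g on (0,0,0) (formula → 1, table → 0); rule it out.
(i) is the remaining candidate, and it agrees with g on all 8 inputs.

i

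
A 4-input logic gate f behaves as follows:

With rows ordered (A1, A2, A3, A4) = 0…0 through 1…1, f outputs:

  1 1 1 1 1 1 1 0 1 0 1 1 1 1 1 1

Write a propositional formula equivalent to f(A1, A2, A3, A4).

f is 0 on only 2 rows — (0,1,1,1), (1,0,0,1). Writing each as a minterm (¬A1·A2·A3·A4, A1·¬A2·¬A3·A4) and OR-ing them characterizes exactly where f=0, so f is the negation of that disjunction.

f(A1, A2, A3, A4) = not ((((not A1 and A2) and A3) and A4) or (((A1 and not A2) and not A3) and A4))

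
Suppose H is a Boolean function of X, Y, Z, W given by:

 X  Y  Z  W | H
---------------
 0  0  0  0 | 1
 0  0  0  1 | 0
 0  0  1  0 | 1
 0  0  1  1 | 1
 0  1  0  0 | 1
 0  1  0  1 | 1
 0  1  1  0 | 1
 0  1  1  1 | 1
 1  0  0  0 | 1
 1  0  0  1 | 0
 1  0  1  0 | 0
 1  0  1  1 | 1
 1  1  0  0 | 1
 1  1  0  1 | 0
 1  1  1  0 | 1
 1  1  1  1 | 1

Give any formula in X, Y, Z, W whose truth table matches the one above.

The 0-rows are (0,0,0,1), (1,0,0,1), (1,0,1,0), (1,1,0,1). Take each as a conjunction (¬X·¬Y·¬Z·W, X·¬Y·¬Z·W, X·¬Y·Z·¬W, X·Y·¬Z·W), form their disjunction, and complement — that gives a formula that is 1 everywhere H is.

H(X, Y, Z, W) = ((((((X' · Y') · Z') · W) + (((X · Y') · Z') · W)) + (((X · Y') · Z) · W')) + (((X · Y) · Z') · W))'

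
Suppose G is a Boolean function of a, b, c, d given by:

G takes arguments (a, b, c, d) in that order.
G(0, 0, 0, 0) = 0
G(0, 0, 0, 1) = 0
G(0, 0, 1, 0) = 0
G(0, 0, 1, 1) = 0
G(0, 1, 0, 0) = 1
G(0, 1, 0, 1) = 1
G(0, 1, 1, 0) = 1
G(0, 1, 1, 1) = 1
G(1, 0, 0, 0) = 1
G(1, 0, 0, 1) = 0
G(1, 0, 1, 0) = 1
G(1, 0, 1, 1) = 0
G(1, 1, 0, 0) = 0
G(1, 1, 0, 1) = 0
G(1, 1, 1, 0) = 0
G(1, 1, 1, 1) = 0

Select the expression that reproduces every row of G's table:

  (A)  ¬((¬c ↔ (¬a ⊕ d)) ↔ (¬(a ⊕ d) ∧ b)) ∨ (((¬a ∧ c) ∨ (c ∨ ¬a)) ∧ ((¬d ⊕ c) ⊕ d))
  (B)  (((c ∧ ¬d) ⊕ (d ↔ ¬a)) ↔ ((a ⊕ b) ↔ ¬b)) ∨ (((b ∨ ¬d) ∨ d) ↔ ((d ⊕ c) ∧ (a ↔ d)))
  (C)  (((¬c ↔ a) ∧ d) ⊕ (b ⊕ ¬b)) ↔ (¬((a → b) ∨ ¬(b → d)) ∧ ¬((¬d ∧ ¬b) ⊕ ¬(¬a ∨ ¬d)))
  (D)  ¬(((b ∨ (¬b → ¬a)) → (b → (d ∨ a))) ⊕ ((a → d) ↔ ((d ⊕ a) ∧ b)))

D

(A) disagrees with G on (0,0,0,0) (formula → 1, table → 0); rule it out.
(B) disagrees with G on (0,0,0,0) (formula → 1, table → 0); rule it out.
(C) disagrees with G on (0,0,1,1) (formula → 1, table → 0); rule it out.
(D) is the remaining candidate, and it agrees with G on all 16 inputs.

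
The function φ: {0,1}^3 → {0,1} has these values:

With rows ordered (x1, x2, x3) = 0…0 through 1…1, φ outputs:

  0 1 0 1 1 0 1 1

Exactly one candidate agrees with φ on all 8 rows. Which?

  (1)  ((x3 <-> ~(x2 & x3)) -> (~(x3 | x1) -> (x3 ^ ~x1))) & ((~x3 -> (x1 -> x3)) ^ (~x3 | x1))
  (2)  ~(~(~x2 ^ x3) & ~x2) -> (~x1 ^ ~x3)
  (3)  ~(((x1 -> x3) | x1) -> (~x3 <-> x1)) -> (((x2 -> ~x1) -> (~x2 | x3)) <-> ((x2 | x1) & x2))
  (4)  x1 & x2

(1): at (1,1,1) it gives 0, but φ = 1 — eliminated.
(2): at (1,0,1) it gives 1, but φ = 0 — eliminated.
(4): at (0,0,1) it gives 0, but φ = 1 — eliminated.
Only (3) survives; checking it on all 8 rows confirms it matches φ.

3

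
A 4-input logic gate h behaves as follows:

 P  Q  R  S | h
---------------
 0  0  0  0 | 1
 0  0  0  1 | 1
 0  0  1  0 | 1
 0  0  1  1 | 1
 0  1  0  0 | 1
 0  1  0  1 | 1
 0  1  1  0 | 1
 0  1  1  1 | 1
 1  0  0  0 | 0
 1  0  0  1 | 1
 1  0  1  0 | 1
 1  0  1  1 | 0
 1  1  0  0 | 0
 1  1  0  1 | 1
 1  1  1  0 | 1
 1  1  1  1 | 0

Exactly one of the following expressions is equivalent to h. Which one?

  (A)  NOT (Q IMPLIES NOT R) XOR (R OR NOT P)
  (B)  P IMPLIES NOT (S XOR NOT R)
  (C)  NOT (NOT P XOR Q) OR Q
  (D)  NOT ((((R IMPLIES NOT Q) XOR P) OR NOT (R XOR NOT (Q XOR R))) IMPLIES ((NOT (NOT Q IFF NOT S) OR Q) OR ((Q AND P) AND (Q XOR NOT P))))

(A) fails at (0,1,1,0): the formula yields 0, h is 1.
(C) fails at (0,0,0,0): the formula yields 0, h is 1.
(D) fails at (0,0,0,1): the formula yields 0, h is 1.
(B) is the remaining candidate, and it agrees with h on all 16 inputs.

B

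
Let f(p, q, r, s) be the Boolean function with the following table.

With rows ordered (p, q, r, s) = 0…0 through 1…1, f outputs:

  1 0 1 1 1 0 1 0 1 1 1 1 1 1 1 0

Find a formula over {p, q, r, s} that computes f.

f(p, q, r, s) = ~((((((~p & ~q) & ~r) & s) | (((~p & q) & ~r) & s)) | (((~p & q) & r) & s)) | (((p & q) & r) & s))

There are just 4 zero rows: (0,0,0,1), (0,1,0,1), (0,1,1,1), (1,1,1,1). Their minterms are ¬p·¬q·¬r·s, ¬p·q·¬r·s, ¬p·q·r·s, p·q·r·s; the OR of those covers precisely the 0-outputs, and negating it yields f.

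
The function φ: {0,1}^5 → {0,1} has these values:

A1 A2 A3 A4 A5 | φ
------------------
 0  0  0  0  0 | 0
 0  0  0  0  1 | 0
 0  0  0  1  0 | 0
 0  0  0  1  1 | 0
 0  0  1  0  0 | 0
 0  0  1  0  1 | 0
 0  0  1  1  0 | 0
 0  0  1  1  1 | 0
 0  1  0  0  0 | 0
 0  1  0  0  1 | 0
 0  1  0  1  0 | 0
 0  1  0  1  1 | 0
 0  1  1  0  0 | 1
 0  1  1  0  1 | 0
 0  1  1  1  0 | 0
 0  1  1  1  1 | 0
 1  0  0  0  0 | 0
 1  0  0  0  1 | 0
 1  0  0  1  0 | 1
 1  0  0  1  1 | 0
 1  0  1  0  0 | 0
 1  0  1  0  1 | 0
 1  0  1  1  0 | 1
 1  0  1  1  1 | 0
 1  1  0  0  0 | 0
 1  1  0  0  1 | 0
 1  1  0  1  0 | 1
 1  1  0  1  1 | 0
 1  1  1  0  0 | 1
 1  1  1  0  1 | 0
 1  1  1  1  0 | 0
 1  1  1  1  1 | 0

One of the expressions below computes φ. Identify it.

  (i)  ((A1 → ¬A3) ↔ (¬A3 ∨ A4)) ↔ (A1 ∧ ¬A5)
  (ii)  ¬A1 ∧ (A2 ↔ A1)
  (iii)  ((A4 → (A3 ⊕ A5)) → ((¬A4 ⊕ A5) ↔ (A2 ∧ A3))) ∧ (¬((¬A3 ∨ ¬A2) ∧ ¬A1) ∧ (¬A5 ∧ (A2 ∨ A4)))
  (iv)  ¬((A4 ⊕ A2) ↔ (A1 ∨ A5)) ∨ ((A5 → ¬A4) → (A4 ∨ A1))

iii

(i) disagrees with φ on (0,0,1,0,0) (formula → 1, table → 0); rule it out.
(ii) disagrees with φ on (0,0,0,0,0) (formula → 1, table → 0); rule it out.
(iv) disagrees with φ on (0,0,0,0,1) (formula → 1, table → 0); rule it out.
(iii) is the remaining candidate, and it agrees with φ on all 32 inputs.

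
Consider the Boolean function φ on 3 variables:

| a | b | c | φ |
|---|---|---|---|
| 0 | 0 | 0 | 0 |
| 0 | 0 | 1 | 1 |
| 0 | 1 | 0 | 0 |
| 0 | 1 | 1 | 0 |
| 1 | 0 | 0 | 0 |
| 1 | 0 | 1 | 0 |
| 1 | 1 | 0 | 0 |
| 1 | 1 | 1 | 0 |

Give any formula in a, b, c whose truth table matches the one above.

φ(a, b, c) = (~a & ~b) & c

Only row (0,0,1) gives 1. That row's minterm ¬a·¬b·c is φ directly.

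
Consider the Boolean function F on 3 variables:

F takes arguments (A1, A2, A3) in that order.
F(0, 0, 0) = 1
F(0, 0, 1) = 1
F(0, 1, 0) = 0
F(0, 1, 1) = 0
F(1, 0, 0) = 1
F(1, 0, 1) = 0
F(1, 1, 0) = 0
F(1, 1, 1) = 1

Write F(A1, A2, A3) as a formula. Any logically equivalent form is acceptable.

F(A1, A2, A3) = ((((¬A1 ∧ ¬A2) ∧ ¬A3) ∨ ((¬A1 ∧ ¬A2) ∧ A3)) ∨ ((A1 ∧ ¬A2) ∧ ¬A3)) ∨ ((A1 ∧ A2) ∧ A3)

F=1 on 4 inputs: (0,0,0), (0,0,1), (1,0,0), (1,1,1). Reading each as a conjunction of literals (¬A1·¬A2·¬A3, ¬A1·¬A2·A3, A1·¬A2·¬A3, A1·A2·A3) and taking the OR gives the canonical DNF.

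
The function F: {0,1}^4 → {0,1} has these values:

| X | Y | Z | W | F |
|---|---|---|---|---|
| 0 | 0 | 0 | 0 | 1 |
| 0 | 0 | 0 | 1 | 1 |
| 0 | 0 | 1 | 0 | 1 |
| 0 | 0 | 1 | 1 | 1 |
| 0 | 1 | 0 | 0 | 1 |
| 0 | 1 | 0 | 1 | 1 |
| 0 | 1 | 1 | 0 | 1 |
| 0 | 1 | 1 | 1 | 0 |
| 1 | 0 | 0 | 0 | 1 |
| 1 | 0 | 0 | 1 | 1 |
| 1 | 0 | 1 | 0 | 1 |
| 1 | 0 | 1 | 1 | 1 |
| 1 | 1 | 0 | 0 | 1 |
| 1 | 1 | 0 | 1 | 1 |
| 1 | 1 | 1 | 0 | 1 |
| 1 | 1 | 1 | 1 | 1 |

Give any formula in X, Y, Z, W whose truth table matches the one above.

F(X, Y, Z, W) = ¬(((¬X ∧ Y) ∧ Z) ∧ W)

Only row (0,1,1,1) gives 0. So F is 1 everywhere except there — the complement of the minterm ¬X·Y·Z·W.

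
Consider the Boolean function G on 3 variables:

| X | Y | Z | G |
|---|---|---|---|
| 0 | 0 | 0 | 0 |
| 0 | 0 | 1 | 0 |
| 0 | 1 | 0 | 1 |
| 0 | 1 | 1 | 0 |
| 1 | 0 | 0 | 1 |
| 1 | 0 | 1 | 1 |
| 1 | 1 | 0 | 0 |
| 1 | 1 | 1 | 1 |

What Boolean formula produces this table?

G=1 on 4 inputs: (0,1,0), (1,0,0), (1,0,1), (1,1,1). Reading each as a conjunction of literals (¬X·Y·¬Z, X·¬Y·¬Z, X·¬Y·Z, X·Y·Z) and taking the OR gives the canonical DNF.

G(X, Y, Z) = ((((NOT X AND Y) AND NOT Z) OR ((X AND NOT Y) AND NOT Z)) OR ((X AND NOT Y) AND Z)) OR ((X AND Y) AND Z)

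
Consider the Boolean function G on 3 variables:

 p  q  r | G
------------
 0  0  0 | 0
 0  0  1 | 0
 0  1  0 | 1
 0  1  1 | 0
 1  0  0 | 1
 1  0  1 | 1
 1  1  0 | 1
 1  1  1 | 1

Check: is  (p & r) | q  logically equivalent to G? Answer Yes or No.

Check the formula against G row by row:
  p=0, q=0, r=0: formula gives 0, G = 0 ✓
  p=0, q=0, r=1: formula gives 0, G = 0 ✓
  p=0, q=1, r=0: formula gives 1, G = 1 ✓
  p=0, q=1, r=1: formula gives 1, but G = 0 ✗
Since they disagree at (0,1,1), the expression is not a correct formula for G.

No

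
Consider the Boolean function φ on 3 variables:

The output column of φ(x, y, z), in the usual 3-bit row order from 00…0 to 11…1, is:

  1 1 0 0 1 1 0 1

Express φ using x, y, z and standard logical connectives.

φ(x, y, z) = ((((x' · y) · z') + ((x' · y) · z)) + ((x · y) · z'))'

The 0-rows are (0,1,0), (0,1,1), (1,1,0). Take each as a conjunction (¬x·y·¬z, ¬x·y·z, x·y·¬z), form their disjunction, and complement — that gives a formula that is 1 everywhere φ is.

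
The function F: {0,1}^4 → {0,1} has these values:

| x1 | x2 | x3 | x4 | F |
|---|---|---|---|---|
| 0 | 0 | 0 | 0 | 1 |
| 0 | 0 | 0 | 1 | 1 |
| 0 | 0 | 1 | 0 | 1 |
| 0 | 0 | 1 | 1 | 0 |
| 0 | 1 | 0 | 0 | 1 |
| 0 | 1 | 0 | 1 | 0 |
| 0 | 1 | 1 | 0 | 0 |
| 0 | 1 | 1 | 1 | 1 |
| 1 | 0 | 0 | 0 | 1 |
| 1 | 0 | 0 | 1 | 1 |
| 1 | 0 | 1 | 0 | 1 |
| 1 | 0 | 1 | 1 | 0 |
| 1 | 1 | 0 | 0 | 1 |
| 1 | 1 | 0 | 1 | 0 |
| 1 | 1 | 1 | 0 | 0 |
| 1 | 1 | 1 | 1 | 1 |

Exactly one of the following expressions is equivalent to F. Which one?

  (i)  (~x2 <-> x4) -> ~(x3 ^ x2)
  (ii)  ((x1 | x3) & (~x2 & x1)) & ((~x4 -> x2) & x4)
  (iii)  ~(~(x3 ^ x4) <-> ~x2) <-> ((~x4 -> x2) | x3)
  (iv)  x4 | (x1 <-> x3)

(i) disagrees with F on (0,1,0,0) (formula → 0, table → 1); rule it out.
(ii) disagrees with F on (0,0,0,0) (formula → 0, table → 1); rule it out.
(iv) disagrees with F on (0,0,1,0) (formula → 0, table → 1); rule it out.
That leaves (iii). Evaluating it on every row reproduces the table of F exactly.

iii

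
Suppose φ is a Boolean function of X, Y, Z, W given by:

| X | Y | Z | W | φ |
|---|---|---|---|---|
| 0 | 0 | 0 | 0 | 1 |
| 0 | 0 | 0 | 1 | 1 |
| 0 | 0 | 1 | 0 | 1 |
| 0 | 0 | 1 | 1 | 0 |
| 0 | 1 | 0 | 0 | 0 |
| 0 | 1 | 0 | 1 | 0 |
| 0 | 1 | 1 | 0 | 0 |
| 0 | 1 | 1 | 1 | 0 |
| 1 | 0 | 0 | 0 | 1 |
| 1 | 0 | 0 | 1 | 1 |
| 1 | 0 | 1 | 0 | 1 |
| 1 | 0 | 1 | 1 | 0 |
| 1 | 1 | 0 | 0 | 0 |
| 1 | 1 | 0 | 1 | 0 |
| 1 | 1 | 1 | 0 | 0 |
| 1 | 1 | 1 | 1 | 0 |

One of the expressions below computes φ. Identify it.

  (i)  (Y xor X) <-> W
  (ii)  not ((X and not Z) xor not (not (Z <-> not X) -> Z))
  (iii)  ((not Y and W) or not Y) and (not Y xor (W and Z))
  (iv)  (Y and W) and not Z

iii

(i): at (0,0,0,1) it gives 0, but φ = 1 — eliminated.
(ii): at (0,0,0,0) it gives 0, but φ = 1 — eliminated.
(iv): at (0,0,0,0) it gives 0, but φ = 1 — eliminated.
That leaves (iii). Evaluating it on every row reproduces the table of φ exactly.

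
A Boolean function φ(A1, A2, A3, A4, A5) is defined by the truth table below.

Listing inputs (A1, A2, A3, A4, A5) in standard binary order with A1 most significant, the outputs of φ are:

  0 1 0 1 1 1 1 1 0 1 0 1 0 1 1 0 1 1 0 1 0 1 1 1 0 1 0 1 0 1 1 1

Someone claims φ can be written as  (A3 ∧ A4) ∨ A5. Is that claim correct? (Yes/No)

Evaluate (A3 ∧ A4) ∨ A5 on each row and compare to φ:
  A1=0, A2=0, A3=0, A4=0, A5=0: formula gives 0, φ = 0 ✓
  A1=0, A2=0, A3=0, A4=0, A5=1: formula gives 1, φ = 1 ✓
  A1=0, A2=0, A3=0, A4=1, A5=0: formula gives 0, φ = 0 ✓
  A1=0, A2=0, A3=0, A4=1, A5=1: formula gives 1, φ = 1 ✓
  A1=0, A2=0, A3=1, A4=0, A5=0: formula gives 0, but φ = 1 ✗
Row (0,0,1,0,0) is a counterexample, so the formula is not equivalent to φ.

No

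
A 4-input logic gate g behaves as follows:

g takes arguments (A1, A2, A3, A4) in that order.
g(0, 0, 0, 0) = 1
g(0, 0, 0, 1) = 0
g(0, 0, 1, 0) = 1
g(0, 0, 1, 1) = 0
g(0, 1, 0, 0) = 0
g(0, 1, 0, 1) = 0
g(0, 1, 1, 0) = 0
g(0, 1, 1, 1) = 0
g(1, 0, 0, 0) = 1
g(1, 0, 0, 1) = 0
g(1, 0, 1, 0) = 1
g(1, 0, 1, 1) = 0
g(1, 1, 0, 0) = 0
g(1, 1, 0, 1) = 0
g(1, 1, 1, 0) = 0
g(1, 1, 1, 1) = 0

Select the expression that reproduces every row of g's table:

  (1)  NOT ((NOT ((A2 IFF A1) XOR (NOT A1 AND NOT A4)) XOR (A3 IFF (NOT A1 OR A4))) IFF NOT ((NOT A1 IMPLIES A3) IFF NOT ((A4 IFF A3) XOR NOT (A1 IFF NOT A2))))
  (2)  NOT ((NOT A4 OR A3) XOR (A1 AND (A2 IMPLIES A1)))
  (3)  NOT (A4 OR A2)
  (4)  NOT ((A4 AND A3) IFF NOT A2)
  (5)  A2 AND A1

3

(1) fails at (0,0,0,0): the formula yields 0, g is 1.
(2) fails at (0,0,0,0): the formula yields 0, g is 1.
(4) fails at (0,0,0,1): the formula yields 1, g is 0.
(5) fails at (0,0,0,0): the formula yields 0, g is 1.
(3) is the remaining candidate, and it agrees with g on all 16 inputs.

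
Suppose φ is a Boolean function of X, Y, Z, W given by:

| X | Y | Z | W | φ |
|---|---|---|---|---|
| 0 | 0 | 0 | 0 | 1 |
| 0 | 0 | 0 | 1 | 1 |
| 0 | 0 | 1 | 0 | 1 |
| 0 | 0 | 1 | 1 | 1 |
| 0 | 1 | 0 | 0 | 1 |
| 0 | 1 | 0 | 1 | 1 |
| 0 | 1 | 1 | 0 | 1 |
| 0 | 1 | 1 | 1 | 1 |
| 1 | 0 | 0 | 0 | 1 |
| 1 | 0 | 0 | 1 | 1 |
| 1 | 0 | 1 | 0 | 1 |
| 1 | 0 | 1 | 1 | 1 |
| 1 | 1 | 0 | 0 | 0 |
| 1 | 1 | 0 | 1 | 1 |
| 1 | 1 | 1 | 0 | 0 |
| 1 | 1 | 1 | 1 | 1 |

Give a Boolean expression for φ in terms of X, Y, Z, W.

φ(X, Y, Z, W) = NOT ((((X AND Y) AND NOT Z) AND NOT W) OR (((X AND Y) AND Z) AND NOT W))

The 0-rows are (1,1,0,0), (1,1,1,0). Take each as a conjunction (X·Y·¬Z·¬W, X·Y·Z·¬W), form their disjunction, and complement — that gives a formula that is 1 everywhere φ is.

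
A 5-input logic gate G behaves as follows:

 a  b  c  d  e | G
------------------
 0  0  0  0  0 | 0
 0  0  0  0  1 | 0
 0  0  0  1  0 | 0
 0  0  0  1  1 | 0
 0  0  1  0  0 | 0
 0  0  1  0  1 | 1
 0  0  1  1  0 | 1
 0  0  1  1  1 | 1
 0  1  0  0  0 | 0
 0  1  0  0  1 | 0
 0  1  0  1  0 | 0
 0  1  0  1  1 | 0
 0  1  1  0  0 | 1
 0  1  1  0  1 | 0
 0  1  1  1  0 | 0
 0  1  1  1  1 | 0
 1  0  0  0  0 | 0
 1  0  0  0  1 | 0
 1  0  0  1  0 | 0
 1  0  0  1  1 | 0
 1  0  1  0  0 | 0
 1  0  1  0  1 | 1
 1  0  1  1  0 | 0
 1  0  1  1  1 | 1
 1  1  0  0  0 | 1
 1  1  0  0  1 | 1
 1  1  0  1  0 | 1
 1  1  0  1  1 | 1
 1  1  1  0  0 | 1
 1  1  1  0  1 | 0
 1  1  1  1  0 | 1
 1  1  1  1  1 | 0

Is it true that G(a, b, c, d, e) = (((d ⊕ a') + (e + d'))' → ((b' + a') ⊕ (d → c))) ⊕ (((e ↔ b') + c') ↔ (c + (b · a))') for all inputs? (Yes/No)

Test each input against both G and the formula:
  a=0, b=0, c=0, d=0, e=0: formula gives 0, G = 0 ✓
  a=0, b=0, c=0, d=0, e=1: formula gives 0, G = 0 ✓
  a=0, b=0, c=0, d=1, e=0: formula gives 0, G = 0 ✓
  a=0, b=0, c=0, d=1, e=1: formula gives 0, G = 0 ✓
  … (the remaining 28 rows also agree.)
No disagreement on any input; they are logically equivalent.

Yes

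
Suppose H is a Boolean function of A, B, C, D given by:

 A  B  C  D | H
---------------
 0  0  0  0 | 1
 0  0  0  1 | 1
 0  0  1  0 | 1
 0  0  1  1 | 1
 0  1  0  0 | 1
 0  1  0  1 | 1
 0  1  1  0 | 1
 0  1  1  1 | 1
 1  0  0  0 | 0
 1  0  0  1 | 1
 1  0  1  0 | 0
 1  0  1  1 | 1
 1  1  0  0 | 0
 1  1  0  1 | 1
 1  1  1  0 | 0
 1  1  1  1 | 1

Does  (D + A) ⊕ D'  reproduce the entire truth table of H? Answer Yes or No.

Evaluate (D + A) ⊕ D' on each row and compare to H:
  A=0, B=0, C=0, D=0: formula gives 1, H = 1 ✓
  A=0, B=0, C=0, D=1: formula gives 1, H = 1 ✓
  A=0, B=0, C=1, D=0: formula gives 1, H = 1 ✓
  A=0, B=0, C=1, D=1: formula gives 1, H = 1 ✓
  … (the remaining 12 rows also agree.)
All 16 rows match — the expression computes H exactly.

Yes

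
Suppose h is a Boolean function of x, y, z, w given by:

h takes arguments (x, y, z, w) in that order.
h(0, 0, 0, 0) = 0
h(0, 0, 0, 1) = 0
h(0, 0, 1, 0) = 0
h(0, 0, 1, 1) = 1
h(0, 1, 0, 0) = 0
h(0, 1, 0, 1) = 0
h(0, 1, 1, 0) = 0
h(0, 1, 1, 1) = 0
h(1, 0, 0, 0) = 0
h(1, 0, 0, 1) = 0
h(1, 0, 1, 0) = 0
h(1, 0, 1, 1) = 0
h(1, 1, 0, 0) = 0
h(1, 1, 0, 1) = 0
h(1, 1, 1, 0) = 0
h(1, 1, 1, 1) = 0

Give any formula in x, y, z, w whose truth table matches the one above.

h is 1 on exactly one input, (0,0,1,1), whose minterm is ¬x·¬y·z·w. So h is just that conjunction.

h(x, y, z, w) = ((NOT x AND NOT y) AND z) AND w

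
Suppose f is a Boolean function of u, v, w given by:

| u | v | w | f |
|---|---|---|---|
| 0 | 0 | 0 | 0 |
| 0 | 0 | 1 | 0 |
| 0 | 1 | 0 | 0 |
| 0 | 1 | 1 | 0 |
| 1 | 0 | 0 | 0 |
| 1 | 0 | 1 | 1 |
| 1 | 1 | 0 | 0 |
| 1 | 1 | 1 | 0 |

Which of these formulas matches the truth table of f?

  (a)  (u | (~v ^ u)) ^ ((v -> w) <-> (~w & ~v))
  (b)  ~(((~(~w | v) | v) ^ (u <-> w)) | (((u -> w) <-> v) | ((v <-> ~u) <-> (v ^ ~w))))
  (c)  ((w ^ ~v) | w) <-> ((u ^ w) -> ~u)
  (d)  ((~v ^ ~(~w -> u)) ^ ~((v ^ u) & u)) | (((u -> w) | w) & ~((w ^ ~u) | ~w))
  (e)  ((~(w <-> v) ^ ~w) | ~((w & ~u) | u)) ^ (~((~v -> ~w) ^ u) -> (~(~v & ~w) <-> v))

b

(a) disagrees with f on (0,0,1) (formula → 1, table → 0); rule it out.
(c) disagrees with f on (0,0,0) (formula → 1, table → 0); rule it out.
(d) disagrees with f on (0,0,0) (formula → 1, table → 0); rule it out.
(e) disagrees with f on (0,0,1) (formula → 1, table → 0); rule it out.
That leaves (b). Evaluating it on every row reproduces the table of f exactly.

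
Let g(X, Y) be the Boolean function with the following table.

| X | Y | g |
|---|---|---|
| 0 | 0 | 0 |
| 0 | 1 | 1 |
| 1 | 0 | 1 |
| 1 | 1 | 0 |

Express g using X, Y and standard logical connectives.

g(X, Y) = (NOT X AND Y) OR (X AND NOT Y)

The 1-rows are (0,1), (1,0). Each contributes one minterm — ¬X·Y; X·¬Y — and their disjunction is a sum-of-products form of g.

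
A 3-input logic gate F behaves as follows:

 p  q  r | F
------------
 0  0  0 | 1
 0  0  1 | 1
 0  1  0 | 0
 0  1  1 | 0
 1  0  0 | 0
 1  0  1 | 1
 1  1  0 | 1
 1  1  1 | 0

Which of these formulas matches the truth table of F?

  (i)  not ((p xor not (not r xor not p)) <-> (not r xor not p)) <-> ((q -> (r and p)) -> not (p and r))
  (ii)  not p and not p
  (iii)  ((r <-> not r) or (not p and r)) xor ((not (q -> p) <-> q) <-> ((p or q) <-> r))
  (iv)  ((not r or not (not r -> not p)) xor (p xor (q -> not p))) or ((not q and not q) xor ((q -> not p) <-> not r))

iii

(i): at (0,1,0) it gives 1, but F = 0 — eliminated.
(ii): at (0,1,0) it gives 1, but F = 0 — eliminated.
(iv): at (0,0,0) it gives 0, but F = 1 — eliminated.
Only (iii) survives; checking it on all 8 rows confirms it matches F.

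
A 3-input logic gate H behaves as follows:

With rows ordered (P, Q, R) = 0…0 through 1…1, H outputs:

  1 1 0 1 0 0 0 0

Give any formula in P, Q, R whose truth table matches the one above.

H(P, Q, R) = (((¬P ∧ ¬Q) ∧ ¬R) ∨ ((¬P ∧ ¬Q) ∧ R)) ∨ ((¬P ∧ Q) ∧ R)

H=1 on 3 inputs: (0,0,0), (0,0,1), (0,1,1). Reading each as a conjunction of literals (¬P·¬Q·¬R, ¬P·¬Q·R, ¬P·Q·R) and taking the OR gives the canonical DNF.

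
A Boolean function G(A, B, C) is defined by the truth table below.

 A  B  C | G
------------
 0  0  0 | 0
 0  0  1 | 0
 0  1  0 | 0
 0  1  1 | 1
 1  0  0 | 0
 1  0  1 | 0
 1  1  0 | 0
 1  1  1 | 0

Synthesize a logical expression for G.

Only row (0,1,1) gives 1. That row's minterm ¬A·B·C is G directly.

G(A, B, C) = (NOT A AND B) AND C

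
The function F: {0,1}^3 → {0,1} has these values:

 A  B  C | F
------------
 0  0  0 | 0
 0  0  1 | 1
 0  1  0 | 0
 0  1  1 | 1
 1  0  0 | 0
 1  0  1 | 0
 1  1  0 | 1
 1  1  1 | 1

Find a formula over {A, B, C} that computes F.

Collect the rows where F=1 — (0,0,1), (0,1,1), (1,1,0), (1,1,1) — and write one minterm per row: ¬A·¬B·C, ¬A·B·C, A·B·¬C, A·B·C. Their union (logical OR) reproduces the table exactly.

F(A, B, C) = ((((NOT A AND NOT B) AND C) OR ((NOT A AND B) AND C)) OR ((A AND B) AND NOT C)) OR ((A AND B) AND C)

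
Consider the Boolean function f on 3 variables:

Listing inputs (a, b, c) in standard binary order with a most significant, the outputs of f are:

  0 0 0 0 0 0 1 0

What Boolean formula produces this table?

f(a, b, c) = (a & b) & ~c

f is 1 on exactly one input, (1,1,0), whose minterm is a·b·¬c. So f is just that conjunction.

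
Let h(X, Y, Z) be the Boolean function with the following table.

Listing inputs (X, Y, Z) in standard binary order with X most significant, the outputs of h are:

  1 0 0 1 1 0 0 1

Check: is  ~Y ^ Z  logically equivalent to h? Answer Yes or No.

Yes

Evaluate ~Y ^ Z on each row and compare to h:
  X=0, Y=0, Z=0: formula gives 1, h = 1 ✓
  X=0, Y=0, Z=1: formula gives 0, h = 0 ✓
  X=0, Y=1, Z=0: formula gives 0, h = 0 ✓
  X=0, Y=1, Z=1: formula gives 1, h = 1 ✓
  X=1, Y=0, Z=0: formula gives 1, h = 1 ✓
  …and likewise for the remaining 3 rows.
All 8 rows match — the expression computes h exactly.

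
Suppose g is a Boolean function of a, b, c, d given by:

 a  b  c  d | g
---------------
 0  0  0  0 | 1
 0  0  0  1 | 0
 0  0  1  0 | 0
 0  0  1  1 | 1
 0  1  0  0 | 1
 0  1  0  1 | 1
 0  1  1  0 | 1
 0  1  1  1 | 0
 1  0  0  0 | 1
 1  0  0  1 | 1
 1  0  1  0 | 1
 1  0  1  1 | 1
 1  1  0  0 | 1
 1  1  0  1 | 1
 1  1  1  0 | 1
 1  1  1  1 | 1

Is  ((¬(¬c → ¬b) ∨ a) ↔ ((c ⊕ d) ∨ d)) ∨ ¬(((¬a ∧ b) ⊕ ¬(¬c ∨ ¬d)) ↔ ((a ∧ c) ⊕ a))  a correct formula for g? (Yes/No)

Yes

Test each input against both g and the formula:
  a=0, b=0, c=0, d=0: formula gives 1, g = 1 ✓
  a=0, b=0, c=0, d=1: formula gives 0, g = 0 ✓
  a=0, b=0, c=1, d=0: formula gives 0, g = 0 ✓
  a=0, b=0, c=1, d=1: formula gives 1, g = 1 ✓
  …and likewise for the remaining 12 rows.
No disagreement on any input; they are logically equivalent.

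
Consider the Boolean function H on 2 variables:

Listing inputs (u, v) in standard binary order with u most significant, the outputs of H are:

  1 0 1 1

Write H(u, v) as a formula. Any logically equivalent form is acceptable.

This is v → u (false only at 0,1).

H(u, v) = v -> u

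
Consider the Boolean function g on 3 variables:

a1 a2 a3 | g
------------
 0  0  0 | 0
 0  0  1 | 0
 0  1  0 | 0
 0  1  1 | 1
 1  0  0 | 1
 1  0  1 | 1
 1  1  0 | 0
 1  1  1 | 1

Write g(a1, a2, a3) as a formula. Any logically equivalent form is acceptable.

Collect the rows where g=1 — (0,1,1), (1,0,0), (1,0,1), (1,1,1) — and write one minterm per row: ¬a1·a2·a3, a1·¬a2·¬a3, a1·¬a2·a3, a1·a2·a3. Their union (logical OR) reproduces the table exactly.

g(a1, a2, a3) = ((((~a1 & a2) & a3) | ((a1 & ~a2) & ~a3)) | ((a1 & ~a2) & a3)) | ((a1 & a2) & a3)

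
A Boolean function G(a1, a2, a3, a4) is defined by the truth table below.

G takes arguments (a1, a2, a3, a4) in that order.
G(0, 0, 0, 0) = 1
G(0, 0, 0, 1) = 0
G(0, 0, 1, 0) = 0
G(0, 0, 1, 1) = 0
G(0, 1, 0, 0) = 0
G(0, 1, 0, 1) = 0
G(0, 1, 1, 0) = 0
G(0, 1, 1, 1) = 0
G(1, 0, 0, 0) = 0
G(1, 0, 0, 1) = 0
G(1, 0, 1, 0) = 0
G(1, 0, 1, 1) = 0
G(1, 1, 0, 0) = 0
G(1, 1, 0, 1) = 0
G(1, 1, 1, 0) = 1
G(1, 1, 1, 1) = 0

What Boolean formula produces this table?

G(a1, a2, a3, a4) = (((not a1 and not a2) and not a3) and not a4) or (((a1 and a2) and a3) and not a4)

G=1 on 2 inputs: (0,0,0,0), (1,1,1,0). Reading each as a conjunction of literals (¬a1·¬a2·¬a3·¬a4, a1·a2·a3·¬a4) and taking the OR gives the canonical DNF.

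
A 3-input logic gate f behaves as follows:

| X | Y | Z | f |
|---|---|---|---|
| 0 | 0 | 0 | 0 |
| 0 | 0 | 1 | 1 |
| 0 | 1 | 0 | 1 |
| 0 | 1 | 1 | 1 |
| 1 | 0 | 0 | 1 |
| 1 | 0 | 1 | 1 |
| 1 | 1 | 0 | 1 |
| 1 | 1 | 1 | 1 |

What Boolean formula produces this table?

The output is 1 whenever at least one input is 1 — the OR of all inputs.

f(X, Y, Z) = (X or Y) or Z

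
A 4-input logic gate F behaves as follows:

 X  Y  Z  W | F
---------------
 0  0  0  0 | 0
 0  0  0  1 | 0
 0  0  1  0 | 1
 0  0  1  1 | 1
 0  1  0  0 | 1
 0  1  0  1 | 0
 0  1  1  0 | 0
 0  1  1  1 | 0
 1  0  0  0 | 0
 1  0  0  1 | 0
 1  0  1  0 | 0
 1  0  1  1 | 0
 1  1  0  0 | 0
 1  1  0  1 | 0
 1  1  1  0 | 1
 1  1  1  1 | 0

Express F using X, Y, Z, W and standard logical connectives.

The 1-rows are (0,0,1,0), (0,0,1,1), (0,1,0,0), (1,1,1,0). Each contributes one minterm — ¬X·¬Y·Z·¬W; ¬X·¬Y·Z·W; ¬X·Y·¬Z·¬W; X·Y·Z·¬W — and their disjunction is a sum-of-products form of F.

F(X, Y, Z, W) = (((((~X & ~Y) & Z) & ~W) | (((~X & ~Y) & Z) & W)) | (((~X & Y) & ~Z) & ~W)) | (((X & Y) & Z) & ~W)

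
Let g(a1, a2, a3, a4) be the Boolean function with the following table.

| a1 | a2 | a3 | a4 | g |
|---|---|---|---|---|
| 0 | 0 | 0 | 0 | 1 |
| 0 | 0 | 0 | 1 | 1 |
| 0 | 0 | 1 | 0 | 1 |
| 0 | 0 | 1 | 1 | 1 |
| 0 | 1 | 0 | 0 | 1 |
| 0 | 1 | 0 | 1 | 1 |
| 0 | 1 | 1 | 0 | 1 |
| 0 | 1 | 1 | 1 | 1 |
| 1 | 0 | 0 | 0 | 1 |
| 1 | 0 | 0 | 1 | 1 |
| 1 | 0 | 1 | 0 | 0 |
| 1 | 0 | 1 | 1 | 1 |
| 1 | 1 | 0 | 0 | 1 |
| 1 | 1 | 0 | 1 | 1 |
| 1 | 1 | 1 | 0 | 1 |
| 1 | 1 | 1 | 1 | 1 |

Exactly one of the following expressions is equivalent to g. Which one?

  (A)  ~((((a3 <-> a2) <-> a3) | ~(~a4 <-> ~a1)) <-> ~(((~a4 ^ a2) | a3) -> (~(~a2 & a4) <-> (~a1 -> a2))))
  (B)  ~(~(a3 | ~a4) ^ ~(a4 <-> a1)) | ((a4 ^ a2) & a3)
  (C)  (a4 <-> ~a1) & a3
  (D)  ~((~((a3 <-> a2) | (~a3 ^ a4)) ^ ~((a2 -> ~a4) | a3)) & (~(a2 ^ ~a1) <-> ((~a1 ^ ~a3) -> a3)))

(A) disagrees with g on (1,0,0,1) (formula → 0, table → 1); rule it out.
(B) disagrees with g on (0,1,1,1) (formula → 0, table → 1); rule it out.
(C) disagrees with g on (0,0,0,0) (formula → 0, table → 1); rule it out.
That leaves (D). Evaluating it on every row reproduces the table of g exactly.

D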